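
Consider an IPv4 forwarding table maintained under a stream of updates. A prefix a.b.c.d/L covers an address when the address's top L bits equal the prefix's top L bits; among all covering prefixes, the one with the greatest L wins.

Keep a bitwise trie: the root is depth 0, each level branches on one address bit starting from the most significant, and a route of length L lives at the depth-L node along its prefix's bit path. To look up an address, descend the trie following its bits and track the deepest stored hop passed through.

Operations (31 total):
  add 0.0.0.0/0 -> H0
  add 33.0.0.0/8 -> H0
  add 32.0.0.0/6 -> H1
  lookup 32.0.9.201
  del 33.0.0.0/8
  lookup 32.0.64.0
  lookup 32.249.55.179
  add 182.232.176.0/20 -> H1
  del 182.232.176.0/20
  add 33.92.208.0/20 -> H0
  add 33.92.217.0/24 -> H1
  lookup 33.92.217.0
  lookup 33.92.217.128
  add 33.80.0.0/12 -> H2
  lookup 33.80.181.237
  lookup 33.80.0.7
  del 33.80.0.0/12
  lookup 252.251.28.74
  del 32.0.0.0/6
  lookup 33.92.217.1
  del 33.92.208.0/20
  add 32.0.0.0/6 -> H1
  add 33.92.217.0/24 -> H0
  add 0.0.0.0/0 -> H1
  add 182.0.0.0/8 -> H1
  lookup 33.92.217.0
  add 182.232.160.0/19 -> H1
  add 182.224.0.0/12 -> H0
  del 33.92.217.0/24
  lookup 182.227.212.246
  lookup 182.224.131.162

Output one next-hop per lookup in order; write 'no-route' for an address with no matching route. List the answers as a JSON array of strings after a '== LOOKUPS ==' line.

Trace:
  add 0.0.0.0/0 -> H0 at depth 0
  add 33.0.0.0/8 -> H0 at depth 8
  add 32.0.0.0/6 -> H1 at depth 6
  Q 32.0.9.201: descend 0010000 ; hops seen [H0,H1] ; pick H1
  del 33.0.0.0/8 (clear depth 8)
  Q 32.0.64.0: descend 0010000 ; hops seen [H0,H1] ; pick H1
  Q 32.249.55.179: descend 0010000 ; hops seen [H0,H1] ; pick H1
  add 182.232.176.0/20 -> H1 at depth 20
  del 182.232.176.0/20 (clear depth 20)
  add 33.92.208.0/20 -> H0 at depth 20
  add 33.92.217.0/24 -> H1 at depth 24
  Q 33.92.217.0: descend 001000010101110011011001 ; hops seen [H0,H1,H0,H1] ; pick H1
  Q 33.92.217.128: descend 001000010101110011011001 ; hops seen [H0,H1,H0,H1] ; pick H1
  add 33.80.0.0/12 -> H2 at depth 12
  Q 33.80.181.237: descend 001000010101 ; hops seen [H0,H1,H2] ; pick H2
  Q 33.80.0.7: descend 001000010101 ; hops seen [H0,H1,H2] ; pick H2
  del 33.80.0.0/12 (clear depth 12)
  Q 252.251.28.74: descend 1 ; hops seen [H0] ; pick H0
  del 32.0.0.0/6 (clear depth 6)
  Q 33.92.217.1: descend 001000010101110011011001 ; hops seen [H0,H0,H1] ; pick H1
  del 33.92.208.0/20 (clear depth 20)
  add 32.0.0.0/6 -> H1 at depth 6
  add 33.92.217.0/24 -> H0 at depth 24
  add 0.0.0.0/0 -> H1 at depth 0
  add 182.0.0.0/8 -> H1 at depth 8
  Q 33.92.217.0: descend 001000010101110011011001 ; hops seen [H1,H1,H0] ; pick H0
  add 182.232.160.0/19 -> H1 at depth 19
  add 182.224.0.0/12 -> H0 at depth 12
  del 33.92.217.0/24 (clear depth 24)
  Q 182.227.212.246: descend 101101101110 ; hops seen [H1,H1,H0] ; pick H0
  Q 182.224.131.162: descend 101101101110 ; hops seen [H1,H1,H0] ; pick H0

== LOOKUPS ==
["H1","H1","H1","H1","H1","H2","H2","H0","H1","H0","H0","H0"]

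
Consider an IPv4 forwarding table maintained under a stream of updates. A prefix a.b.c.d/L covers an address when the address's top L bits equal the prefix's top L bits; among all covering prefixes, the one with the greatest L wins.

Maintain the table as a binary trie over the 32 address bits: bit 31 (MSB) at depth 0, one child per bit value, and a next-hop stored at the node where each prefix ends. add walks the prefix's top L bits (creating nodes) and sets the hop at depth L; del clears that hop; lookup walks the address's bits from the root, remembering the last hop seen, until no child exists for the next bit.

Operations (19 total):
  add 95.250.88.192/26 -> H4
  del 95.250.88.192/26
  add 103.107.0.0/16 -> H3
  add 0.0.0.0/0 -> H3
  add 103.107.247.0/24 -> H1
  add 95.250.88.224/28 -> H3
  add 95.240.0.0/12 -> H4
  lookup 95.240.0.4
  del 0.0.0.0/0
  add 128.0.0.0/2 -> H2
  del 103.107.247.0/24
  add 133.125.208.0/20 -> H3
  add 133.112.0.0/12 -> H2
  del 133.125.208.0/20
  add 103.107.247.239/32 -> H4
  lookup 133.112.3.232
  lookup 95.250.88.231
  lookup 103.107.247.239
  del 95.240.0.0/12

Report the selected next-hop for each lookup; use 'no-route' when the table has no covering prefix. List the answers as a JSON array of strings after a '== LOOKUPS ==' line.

Apply in order:
  add 95.250.88.192/26 -> H4 at depth 26
  - 95.250.88.192/26 clear@26
  add 103.107.0.0/16 -> H3 at depth 16
  add 0.0.0.0/0 -> H3 at depth 0
  add 103.107.247.0/24 -> H1 at depth 24
  add 95.250.88.224/28 -> H3 at depth 28
  add 95.240.0.0/12 -> H4 at depth 12
  ? 95.240.0.4  path d0:H3→d1:-→d2:-→d3:-→d4:-→d5:-→d6:-→d7:-→d8:-→d9:-→d10:-→d11:-→d12:H4  best=H4
  - 0.0.0.0/0 clear@0
  add 128.0.0.0/2 -> H2 at depth 2
  - 103.107.247.0/24 clear@24
  add 133.125.208.0/20 -> H3 at depth 20
  add 133.112.0.0/12 -> H2 at depth 12
  - 133.125.208.0/20 clear@20
  add 103.107.247.239/32 -> H4 at depth 32
  ? 133.112.3.232  path d0:-→d1:-→d2:H2→d3:-→d4:-→d5:-→d6:-→d7:-→d8:-→d9:-→d10:-→d11:-→d12:H2  best=H2
  ? 95.250.88.231  path d0:-→d1:-→d2:-→d3:-→d4:-→d5:-→d6:-→d7:-→d8:-→d9:-→d10:-→d11:-→d12:H4→d13:-→d14:-→d15:-→d16:-→d17:-→d18:-→d19:-→d20:-→d21:-→d22:-→d23:-→d24:-→d25:-→d26:-→d27:-→d28:H3  best=H3
  ? 103.107.247.239  path d0:-→d1:-→d2:-→d3:-→d4:-→d5:-→d6:-→d7:-→d8:-→d9:-→d10:-→d11:-→d12:-→d13:-→d14:-→d15:-→d16:H3→d17:-→d18:-→d19:-→d20:-→d21:-→d22:-→d23:-→d24:-→d25:-→d26:-→d27:-→d28:-→d29:-→d30:-→d31:-→d32:H4  best=H4
  - 95.240.0.0/12 clear@12

== LOOKUPS ==
["H4","H2","H3","H4"]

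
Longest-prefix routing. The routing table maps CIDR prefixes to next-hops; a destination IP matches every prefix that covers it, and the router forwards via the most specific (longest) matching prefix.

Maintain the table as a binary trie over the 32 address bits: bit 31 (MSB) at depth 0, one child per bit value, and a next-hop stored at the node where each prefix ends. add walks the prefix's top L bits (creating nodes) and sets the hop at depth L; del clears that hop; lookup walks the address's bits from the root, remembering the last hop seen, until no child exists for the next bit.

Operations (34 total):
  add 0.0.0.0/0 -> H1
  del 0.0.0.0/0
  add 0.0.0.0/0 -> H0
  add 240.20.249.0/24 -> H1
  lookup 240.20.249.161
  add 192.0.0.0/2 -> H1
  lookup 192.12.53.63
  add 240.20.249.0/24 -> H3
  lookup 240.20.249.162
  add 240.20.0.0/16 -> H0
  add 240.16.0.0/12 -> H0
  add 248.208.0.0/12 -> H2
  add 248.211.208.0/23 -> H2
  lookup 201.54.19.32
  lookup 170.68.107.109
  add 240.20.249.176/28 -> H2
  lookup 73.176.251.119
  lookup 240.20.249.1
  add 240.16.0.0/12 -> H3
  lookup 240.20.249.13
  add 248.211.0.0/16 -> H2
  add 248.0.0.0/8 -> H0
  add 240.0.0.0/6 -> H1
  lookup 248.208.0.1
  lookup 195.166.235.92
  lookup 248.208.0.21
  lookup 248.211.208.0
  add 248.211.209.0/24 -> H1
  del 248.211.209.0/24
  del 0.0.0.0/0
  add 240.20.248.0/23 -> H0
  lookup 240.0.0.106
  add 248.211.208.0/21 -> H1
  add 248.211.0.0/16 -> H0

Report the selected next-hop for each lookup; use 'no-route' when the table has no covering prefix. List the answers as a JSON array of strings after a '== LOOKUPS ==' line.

Trace:
  + 0.0.0.0/0 (H1) depth=0
  del 0.0.0.0/0 (clear depth 0)
  + 0.0.0.0/0 (H0) depth=0
  + 240.20.249.0/24 (H1) depth=24
  Q 240.20.249.161: descend 111100000001010011111001 ; hops seen [H0,H1] ; pick H1
  + 192.0.0.0/2 (H1) depth=2
  Q 192.12.53.63: descend 11 ; hops seen [H0,H1] ; pick H1
  + 240.20.249.0/24 (H3) depth=24
  Q 240.20.249.162: descend 111100000001010011111001 ; hops seen [H0,H1,H3] ; pick H3
  + 240.20.0.0/16 (H0) depth=16
  + 240.16.0.0/12 (H0) depth=12
  + 248.208.0.0/12 (H2) depth=12
  + 248.211.208.0/23 (H2) depth=23
  Q 201.54.19.32: descend 11 ; hops seen [H0,H1] ; pick H1
  Q 170.68.107.109: descend 1 ; hops seen [H0] ; pick H0
  + 240.20.249.176/28 (H2) depth=28
  Q 73.176.251.119: descend ε ; hops seen [H0] ; pick H0
  Q 240.20.249.1: descend 111100000001010011111001 ; hops seen [H0,H1,H0,H0,H3] ; pick H3
  + 240.16.0.0/12 (H3) depth=12
  Q 240.20.249.13: descend 111100000001010011111001 ; hops seen [H0,H1,H3,H0,H3] ; pick H3
  + 248.211.0.0/16 (H2) depth=16
  + 248.0.0.0/8 (H0) depth=8
  + 240.0.0.0/6 (H1) depth=6
  Q 248.208.0.1: descend 11111000110100 ; hops seen [H0,H1,H0,H2] ; pick H2
  Q 195.166.235.92: descend 11 ; hops seen [H0,H1] ; pick H1
  Q 248.208.0.21: descend 11111000110100 ; hops seen [H0,H1,H0,H2] ; pick H2
  Q 248.211.208.0: descend 11111000110100111101000 ; hops seen [H0,H1,H0,H2,H2,H2] ; pick H2
  + 248.211.209.0/24 (H1) depth=24
  del 248.211.209.0/24 (clear depth 24)
  del 0.0.0.0/0 (clear depth 0)
  + 240.20.248.0/23 (H0) depth=23
  Q 240.0.0.106: descend 11110000000 ; hops seen [H1,H1] ; pick H1
  + 248.211.208.0/21 (H1) depth=21
  + 248.211.0.0/16 (H0) depth=16

== LOOKUPS ==
["H1","H1","H3","H1","H0","H0","H3","H3","H2","H1","H2","H2","H1"]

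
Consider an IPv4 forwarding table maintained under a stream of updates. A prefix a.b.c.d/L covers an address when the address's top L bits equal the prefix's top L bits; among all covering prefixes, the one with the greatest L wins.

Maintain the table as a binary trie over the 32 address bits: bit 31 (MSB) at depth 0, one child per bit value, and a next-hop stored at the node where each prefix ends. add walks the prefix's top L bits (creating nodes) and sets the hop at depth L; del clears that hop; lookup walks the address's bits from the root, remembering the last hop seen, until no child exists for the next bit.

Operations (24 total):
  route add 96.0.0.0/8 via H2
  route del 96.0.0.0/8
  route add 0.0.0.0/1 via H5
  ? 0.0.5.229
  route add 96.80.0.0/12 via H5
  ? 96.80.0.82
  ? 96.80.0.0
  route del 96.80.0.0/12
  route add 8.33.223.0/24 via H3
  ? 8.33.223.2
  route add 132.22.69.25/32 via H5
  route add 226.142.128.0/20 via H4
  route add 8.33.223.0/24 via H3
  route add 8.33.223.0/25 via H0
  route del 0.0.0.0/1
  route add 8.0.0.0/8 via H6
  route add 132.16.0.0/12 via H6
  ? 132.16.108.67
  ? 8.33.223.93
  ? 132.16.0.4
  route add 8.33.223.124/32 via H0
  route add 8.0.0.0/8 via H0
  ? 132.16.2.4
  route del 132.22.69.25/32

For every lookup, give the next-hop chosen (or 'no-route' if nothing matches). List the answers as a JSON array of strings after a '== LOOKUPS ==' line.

Apply in order:
  add 96.0.0.0/8 -> H2 at depth 8
  - 96.0.0.0/8 clear@8
  add 0.0.0.0/1 -> H5 at depth 1
  ? 0.0.5.229  path d0:-→d1:H5  best=H5
  add 96.80.0.0/12 -> H5 at depth 12
  ? 96.80.0.82  path d0:-→d1:H5→d2:-→d3:-→d4:-→d5:-→d6:-→d7:-→d8:-→d9:-→d10:-→d11:-→d12:H5  best=H5
  ? 96.80.0.0  path d0:-→d1:H5→d2:-→d3:-→d4:-→d5:-→d6:-→d7:-→d8:-→d9:-→d10:-→d11:-→d12:H5  best=H5
  - 96.80.0.0/12 clear@12
  add 8.33.223.0/24 -> H3 at depth 24
  ? 8.33.223.2  path d0:-→d1:H5→d2:-→d3:-→d4:-→d5:-→d6:-→d7:-→d8:-→d9:-→d10:-→d11:-→d12:-→d13:-→d14:-→d15:-→d16:-→d17:-→d18:-→d19:-→d20:-→d21:-→d22:-→d23:-→d24:H3  best=H3
  add 132.22.69.25/32 -> H5 at depth 32
  add 226.142.128.0/20 -> H4 at depth 20
  add 8.33.223.0/24 -> H3 at depth 24
  add 8.33.223.0/25 -> H0 at depth 25
  - 0.0.0.0/1 clear@1
  add 8.0.0.0/8 -> H6 at depth 8
  add 132.16.0.0/12 -> H6 at depth 12
  ? 132.16.108.67  path d0:-→d1:-→d2:-→d3:-→d4:-→d5:-→d6:-→d7:-→d8:-→d9:-→d10:-→d11:-→d12:H6→d13:-  best=H6
  ? 8.33.223.93  path d0:-→d1:-→d2:-→d3:-→d4:-→d5:-→d6:-→d7:-→d8:H6→d9:-→d10:-→d11:-→d12:-→d13:-→d14:-→d15:-→d16:-→d17:-→d18:-→d19:-→d20:-→d21:-→d22:-→d23:-→d24:H3→d25:H0  best=H0
  ? 132.16.0.4  path d0:-→d1:-→d2:-→d3:-→d4:-→d5:-→d6:-→d7:-→d8:-→d9:-→d10:-→d11:-→d12:H6→d13:-  best=H6
  add 8.33.223.124/32 -> H0 at depth 32
  add 8.0.0.0/8 -> H0 at depth 8
  ? 132.16.2.4  path d0:-→d1:-→d2:-→d3:-→d4:-→d5:-→d6:-→d7:-→d8:-→d9:-→d10:-→d11:-→d12:H6→d13:-  best=H6
  - 132.22.69.25/32 clear@32

== LOOKUPS ==
["H5","H5","H5","H3","H6","H0","H6","H6"]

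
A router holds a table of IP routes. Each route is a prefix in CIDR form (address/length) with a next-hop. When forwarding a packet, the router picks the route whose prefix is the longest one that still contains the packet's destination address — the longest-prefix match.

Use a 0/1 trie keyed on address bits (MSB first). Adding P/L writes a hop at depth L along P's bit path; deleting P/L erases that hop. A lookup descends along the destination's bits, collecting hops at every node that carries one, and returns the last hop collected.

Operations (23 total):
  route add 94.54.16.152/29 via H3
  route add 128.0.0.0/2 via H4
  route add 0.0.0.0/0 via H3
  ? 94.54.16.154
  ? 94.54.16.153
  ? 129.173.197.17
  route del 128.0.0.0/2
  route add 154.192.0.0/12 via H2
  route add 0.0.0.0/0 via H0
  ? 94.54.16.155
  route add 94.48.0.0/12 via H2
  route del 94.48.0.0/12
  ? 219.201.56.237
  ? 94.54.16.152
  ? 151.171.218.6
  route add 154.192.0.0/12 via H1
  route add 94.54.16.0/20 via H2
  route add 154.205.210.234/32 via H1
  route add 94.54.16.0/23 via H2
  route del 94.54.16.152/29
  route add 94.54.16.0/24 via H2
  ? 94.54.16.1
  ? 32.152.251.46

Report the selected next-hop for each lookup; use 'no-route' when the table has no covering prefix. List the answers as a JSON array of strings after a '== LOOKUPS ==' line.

Apply in order:
  + 94.54.16.152/29 (H3) depth=29
  + 128.0.0.0/2 (H4) depth=2
  + 0.0.0.0/0 (H3) depth=0
  lookup 94.54.16.154: bits 01011110001101100001000010011 walk d0:H3→d1:-→d2:-→d3:-→d4:-→d5:-→d6:-→d7:-→d8:-→d9:-→d10:-→d11:-→d12:-→d13:-→d14:-→d15:-→d16:-→d17:-→d18:-→d19:-→d20:-→d21:-→d22:-→d23:-→d24:-→d25:-→d26:-→d27:-→d28:-→d29:H3 -> H3
  lookup 94.54.16.153: bits 01011110001101100001000010011 walk d0:H3→d1:-→d2:-→d3:-→d4:-→d5:-→d6:-→d7:-→d8:-→d9:-→d10:-→d11:-→d12:-→d13:-→d14:-→d15:-→d16:-→d17:-→d18:-→d19:-→d20:-→d21:-→d22:-→d23:-→d24:-→d25:-→d26:-→d27:-→d28:-→d29:H3 -> H3
  lookup 129.173.197.17: bits 10 walk d0:H3→d1:-→d2:H4 -> H4
  - 128.0.0.0/2 clear@2
  + 154.192.0.0/12 (H2) depth=12
  + 0.0.0.0/0 (H0) depth=0
  lookup 94.54.16.155: bits 01011110001101100001000010011 walk d0:H0→d1:-→d2:-→d3:-→d4:-→d5:-→d6:-→d7:-→d8:-→d9:-→d10:-→d11:-→d12:-→d13:-→d14:-→d15:-→d16:-→d17:-→d18:-→d19:-→d20:-→d21:-→d22:-→d23:-→d24:-→d25:-→d26:-→d27:-→d28:-→d29:H3 -> H3
  + 94.48.0.0/12 (H2) depth=12
  - 94.48.0.0/12 clear@12
  lookup 219.201.56.237: bits 1 walk d0:H0→d1:- -> H0
  lookup 94.54.16.152: bits 01011110001101100001000010011 walk d0:H0→d1:-→d2:-→d3:-→d4:-→d5:-→d6:-→d7:-→d8:-→d9:-→d10:-→d11:-→d12:-→d13:-→d14:-→d15:-→d16:-→d17:-→d18:-→d19:-→d20:-→d21:-→d22:-→d23:-→d24:-→d25:-→d26:-→d27:-→d28:-→d29:H3 -> H3
  lookup 151.171.218.6: bits 1001 walk d0:H0→d1:-→d2:-→d3:-→d4:- -> H0
  + 154.192.0.0/12 (H1) depth=12
  + 94.54.16.0/20 (H2) depth=20
  + 154.205.210.234/32 (H1) depth=32
  + 94.54.16.0/23 (H2) depth=23
  - 94.54.16.152/29 clear@29
  + 94.54.16.0/24 (H2) depth=24
  lookup 94.54.16.1: bits 010111100011011000010000 walk d0:H0→d1:-→d2:-→d3:-→d4:-→d5:-→d6:-→d7:-→d8:-→d9:-→d10:-→d11:-→d12:-→d13:-→d14:-→d15:-→d16:-→d17:-→d18:-→d19:-→d20:H2→d21:-→d22:-→d23:H2→d24:H2 -> H2
  lookup 32.152.251.46: bits 0 walk d0:H0→d1:- -> H0

== LOOKUPS ==
["H3","H3","H4","H3","H0","H3","H0","H2","H0"]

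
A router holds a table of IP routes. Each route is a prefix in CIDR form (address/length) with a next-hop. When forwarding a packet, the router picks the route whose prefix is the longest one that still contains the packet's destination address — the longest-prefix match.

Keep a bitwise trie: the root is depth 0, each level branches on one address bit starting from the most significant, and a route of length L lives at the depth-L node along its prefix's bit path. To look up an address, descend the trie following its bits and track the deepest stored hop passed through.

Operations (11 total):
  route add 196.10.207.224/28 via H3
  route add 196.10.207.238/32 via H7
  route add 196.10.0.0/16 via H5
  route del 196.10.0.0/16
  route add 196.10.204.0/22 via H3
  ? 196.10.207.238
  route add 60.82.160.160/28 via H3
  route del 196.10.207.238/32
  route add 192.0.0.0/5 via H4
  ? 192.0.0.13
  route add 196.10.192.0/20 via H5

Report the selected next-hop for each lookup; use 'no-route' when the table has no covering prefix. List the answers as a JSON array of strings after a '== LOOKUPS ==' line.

Process each operation:
  add 196.10.207.224/28 -> H3 at depth 28
  add 196.10.207.238/32 -> H7 at depth 32
  add 196.10.0.0/16 -> H5 at depth 16
  del 196.10.0.0/16 (clear depth 16)
  add 196.10.204.0/22 -> H3 at depth 22
  ? 196.10.207.238  path d0:-→d1:-→d2:-→d3:-→d4:-→d5:-→d6:-→d7:-→d8:-→d9:-→d10:-→d11:-→d12:-→d13:-→d14:-→d15:-→d16:-→d17:-→d18:-→d19:-→d20:-→d21:-→d22:H3→d23:-→d24:-→d25:-→d26:-→d27:-→d28:H3→d29:-→d30:-→d31:-→d32:H7  best=H7
  add 60.82.160.160/28 -> H3 at depth 28
  del 196.10.207.238/32 (clear depth 32)
  add 192.0.0.0/5 -> H4 at depth 5
  ? 192.0.0.13  path d0:-→d1:-→d2:-→d3:-→d4:-→d5:H4  best=H4
  add 196.10.192.0/20 -> H5 at depth 20

== LOOKUPS ==
["H7","H4"]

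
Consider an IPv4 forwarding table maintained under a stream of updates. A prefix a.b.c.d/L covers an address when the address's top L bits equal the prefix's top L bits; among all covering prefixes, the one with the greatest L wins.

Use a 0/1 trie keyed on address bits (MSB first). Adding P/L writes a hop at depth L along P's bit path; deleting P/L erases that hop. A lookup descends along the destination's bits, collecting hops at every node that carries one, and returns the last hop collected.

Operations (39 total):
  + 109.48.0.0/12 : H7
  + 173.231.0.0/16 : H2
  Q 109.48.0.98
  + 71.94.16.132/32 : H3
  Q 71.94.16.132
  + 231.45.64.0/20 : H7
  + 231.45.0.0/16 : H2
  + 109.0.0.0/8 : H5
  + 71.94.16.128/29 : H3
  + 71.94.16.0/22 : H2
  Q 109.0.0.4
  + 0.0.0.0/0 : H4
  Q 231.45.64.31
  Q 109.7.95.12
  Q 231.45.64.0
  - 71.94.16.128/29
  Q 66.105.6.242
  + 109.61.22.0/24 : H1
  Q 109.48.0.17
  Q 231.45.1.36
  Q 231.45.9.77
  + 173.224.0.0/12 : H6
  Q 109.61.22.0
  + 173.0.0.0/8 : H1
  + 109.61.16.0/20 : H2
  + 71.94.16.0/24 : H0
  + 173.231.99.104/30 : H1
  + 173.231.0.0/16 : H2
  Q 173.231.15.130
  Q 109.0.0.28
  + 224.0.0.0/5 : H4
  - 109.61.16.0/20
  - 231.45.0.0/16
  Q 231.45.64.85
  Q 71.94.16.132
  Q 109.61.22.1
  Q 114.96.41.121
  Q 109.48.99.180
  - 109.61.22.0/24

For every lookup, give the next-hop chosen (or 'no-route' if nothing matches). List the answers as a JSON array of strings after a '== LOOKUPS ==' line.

Trace:
  add 109.48.0.0/12 -> H7 at depth 12
  add 173.231.0.0/16 -> H2 at depth 16
  Q 109.48.0.98: descend 011011010011 ; hops seen [H7] ; pick H7
  add 71.94.16.132/32 -> H3 at depth 32
  Q 71.94.16.132: descend 01000111010111100001000010000100 ; hops seen [H3] ; pick H3
  add 231.45.64.0/20 -> H7 at depth 20
  add 231.45.0.0/16 -> H2 at depth 16
  add 109.0.0.0/8 -> H5 at depth 8
  add 71.94.16.128/29 -> H3 at depth 29
  add 71.94.16.0/22 -> H2 at depth 22
  Q 109.0.0.4: descend 0110110100 ; hops seen [H5] ; pick H5
  add 0.0.0.0/0 -> H4 at depth 0
  Q 231.45.64.31: descend 11100111001011010100 ; hops seen [H4,H2,H7] ; pick H7
  Q 109.7.95.12: descend 0110110100 ; hops seen [H4,H5] ; pick H5
  Q 231.45.64.0: descend 11100111001011010100 ; hops seen [H4,H2,H7] ; pick H7
  - 71.94.16.128/29 clear@29
  Q 66.105.6.242: descend 01000 ; hops seen [H4] ; pick H4
  add 109.61.22.0/24 -> H1 at depth 24
  Q 109.48.0.17: descend 011011010011 ; hops seen [H4,H5,H7] ; pick H7
  Q 231.45.1.36: descend 11100111001011010 ; hops seen [H4,H2] ; pick H2
  Q 231.45.9.77: descend 11100111001011010 ; hops seen [H4,H2] ; pick H2
  add 173.224.0.0/12 -> H6 at depth 12
  Q 109.61.22.0: descend 011011010011110100010110 ; hops seen [H4,H5,H7,H1] ; pick H1
  add 173.0.0.0/8 -> H1 at depth 8
  add 109.61.16.0/20 -> H2 at depth 20
  add 71.94.16.0/24 -> H0 at depth 24
  add 173.231.99.104/30 -> H1 at depth 30
  add 173.231.0.0/16 -> H2 at depth 16
  Q 173.231.15.130: descend 10101101111001110 ; hops seen [H4,H1,H6,H2] ; pick H2
  Q 109.0.0.28: descend 0110110100 ; hops seen [H4,H5] ; pick H5
  add 224.0.0.0/5 -> H4 at depth 5
  - 109.61.16.0/20 clear@20
  - 231.45.0.0/16 clear@16
  Q 231.45.64.85: descend 11100111001011010100 ; hops seen [H4,H4,H7] ; pick H7
  Q 71.94.16.132: descend 01000111010111100001000010000100 ; hops seen [H4,H2,H0,H3] ; pick H3
  Q 109.61.22.1: descend 011011010011110100010110 ; hops seen [H4,H5,H7,H1] ; pick H1
  Q 114.96.41.121: descend 011 ; hops seen [H4] ; pick H4
  Q 109.48.99.180: descend 011011010011 ; hops seen [H4,H5,H7] ; pick H7
  - 109.61.22.0/24 clear@24

== LOOKUPS ==
["H7","H3","H5","H7","H5","H7","H4","H7","H2","H2","H1","H2","H5","H7","H3","H1","H4","H7"]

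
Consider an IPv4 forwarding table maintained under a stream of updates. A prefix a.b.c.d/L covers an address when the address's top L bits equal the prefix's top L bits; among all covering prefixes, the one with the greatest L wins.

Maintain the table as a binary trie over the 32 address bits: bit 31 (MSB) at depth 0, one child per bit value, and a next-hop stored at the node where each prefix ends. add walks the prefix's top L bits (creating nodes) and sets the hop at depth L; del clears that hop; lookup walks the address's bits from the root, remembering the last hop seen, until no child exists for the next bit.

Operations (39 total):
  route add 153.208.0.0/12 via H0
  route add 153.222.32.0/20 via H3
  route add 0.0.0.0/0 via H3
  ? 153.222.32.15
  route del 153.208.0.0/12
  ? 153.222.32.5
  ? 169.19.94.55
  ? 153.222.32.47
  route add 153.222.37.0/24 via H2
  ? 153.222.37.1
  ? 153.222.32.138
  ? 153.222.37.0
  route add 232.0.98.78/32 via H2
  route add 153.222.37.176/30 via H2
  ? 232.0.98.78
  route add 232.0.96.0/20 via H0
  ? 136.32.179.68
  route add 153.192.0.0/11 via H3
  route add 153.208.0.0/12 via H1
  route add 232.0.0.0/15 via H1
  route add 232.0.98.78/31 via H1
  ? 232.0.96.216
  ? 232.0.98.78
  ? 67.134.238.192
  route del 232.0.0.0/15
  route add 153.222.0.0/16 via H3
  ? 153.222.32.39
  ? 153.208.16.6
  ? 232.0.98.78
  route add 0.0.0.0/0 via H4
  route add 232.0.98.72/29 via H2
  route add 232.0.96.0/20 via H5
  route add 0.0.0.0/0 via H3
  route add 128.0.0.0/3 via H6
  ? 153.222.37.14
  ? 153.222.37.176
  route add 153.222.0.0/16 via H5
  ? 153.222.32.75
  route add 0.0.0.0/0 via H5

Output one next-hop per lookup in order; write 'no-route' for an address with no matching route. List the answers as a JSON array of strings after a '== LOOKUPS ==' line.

Trace:
  + 153.208.0.0/12 (H0) depth=12
  + 153.222.32.0/20 (H3) depth=20
  + 0.0.0.0/0 (H3) depth=0
  lookup 153.222.32.15: bits 10011001110111100010 walk d0:H3→d1:-→d2:-→d3:-→d4:-→d5:-→d6:-→d7:-→d8:-→d9:-→d10:-→d11:-→d12:H0→d13:-→d14:-→d15:-→d16:-→d17:-→d18:-→d19:-→d20:H3 -> H3
  - 153.208.0.0/12 clear@12
  lookup 153.222.32.5: bits 10011001110111100010 walk d0:H3→d1:-→d2:-→d3:-→d4:-→d5:-→d6:-→d7:-→d8:-→d9:-→d10:-→d11:-→d12:-→d13:-→d14:-→d15:-→d16:-→d17:-→d18:-→d19:-→d20:H3 -> H3
  lookup 169.19.94.55: bits 10 walk d0:H3→d1:-→d2:- -> H3
  lookup 153.222.32.47: bits 10011001110111100010 walk d0:H3→d1:-→d2:-→d3:-→d4:-→d5:-→d6:-→d7:-→d8:-→d9:-→d10:-→d11:-→d12:-→d13:-→d14:-→d15:-→d16:-→d17:-→d18:-→d19:-→d20:H3 -> H3
  + 153.222.37.0/24 (H2) depth=24
  lookup 153.222.37.1: bits 100110011101111000100101 walk d0:H3→d1:-→d2:-→d3:-→d4:-→d5:-→d6:-→d7:-→d8:-→d9:-→d10:-→d11:-→d12:-→d13:-→d14:-→d15:-→d16:-→d17:-→d18:-→d19:-→d20:H3→d21:-→d22:-→d23:-→d24:H2 -> H2
  lookup 153.222.32.138: bits 100110011101111000100 walk d0:H3→d1:-→d2:-→d3:-→d4:-→d5:-→d6:-→d7:-→d8:-→d9:-→d10:-→d11:-→d12:-→d13:-→d14:-→d15:-→d16:-→d17:-→d18:-→d19:-→d20:H3→d21:- -> H3
  lookup 153.222.37.0: bits 100110011101111000100101 walk d0:H3→d1:-→d2:-→d3:-→d4:-→d5:-→d6:-→d7:-→d8:-→d9:-→d10:-→d11:-→d12:-→d13:-→d14:-→d15:-→d16:-→d17:-→d18:-→d19:-→d20:H3→d21:-→d22:-→d23:-→d24:H2 -> H2
  + 232.0.98.78/32 (H2) depth=32
  + 153.222.37.176/30 (H2) depth=30
  lookup 232.0.98.78: bits 11101000000000000110001001001110 walk d0:H3→d1:-→d2:-→d3:-→d4:-→d5:-→d6:-→d7:-→d8:-→d9:-→d10:-→d11:-→d12:-→d13:-→d14:-→d15:-→d16:-→d17:-→d18:-→d19:-→d20:-→d21:-→d22:-→d23:-→d24:-→d25:-→d26:-→d27:-→d28:-→d29:-→d30:-→d31:-→d32:H2 -> H2
  + 232.0.96.0/20 (H0) depth=20
  lookup 136.32.179.68: bits 100 walk d0:H3→d1:-→d2:-→d3:- -> H3
  + 153.192.0.0/11 (H3) depth=11
  + 153.208.0.0/12 (H1) depth=12
  + 232.0.0.0/15 (H1) depth=15
  + 232.0.98.78/31 (H1) depth=31
  lookup 232.0.96.216: bits 1110100000000000011000 walk d0:H3→d1:-→d2:-→d3:-→d4:-→d5:-→d6:-→d7:-→d8:-→d9:-→d10:-→d11:-→d12:-→d13:-→d14:-→d15:H1→d16:-→d17:-→d18:-→d19:-→d20:H0→d21:-→d22:- -> H0
  lookup 232.0.98.78: bits 11101000000000000110001001001110 walk d0:H3→d1:-→d2:-→d3:-→d4:-→d5:-→d6:-→d7:-→d8:-→d9:-→d10:-→d11:-→d12:-→d13:-→d14:-→d15:H1→d16:-→d17:-→d18:-→d19:-→d20:H0→d21:-→d22:-→d23:-→d24:-→d25:-→d26:-→d27:-→d28:-→d29:-→d30:-→d31:H1→d32:H2 -> H2
  lookup 67.134.238.192: bits ε walk d0:H3 -> H3
  - 232.0.0.0/15 clear@15
  + 153.222.0.0/16 (H3) depth=16
  lookup 153.222.32.39: bits 100110011101111000100 walk d0:H3→d1:-→d2:-→d3:-→d4:-→d5:-→d6:-→d7:-→d8:-→d9:-→d10:-→d11:H3→d12:H1→d13:-→d14:-→d15:-→d16:H3→d17:-→d18:-→d19:-→d20:H3→d21:- -> H3
  lookup 153.208.16.6: bits 100110011101 walk d0:H3→d1:-→d2:-→d3:-→d4:-→d5:-→d6:-→d7:-→d8:-→d9:-→d10:-→d11:H3→d12:H1 -> H1
  lookup 232.0.98.78: bits 11101000000000000110001001001110 walk d0:H3→d1:-→d2:-→d3:-→d4:-→d5:-→d6:-→d7:-→d8:-→d9:-→d10:-→d11:-→d12:-→d13:-→d14:-→d15:-→d16:-→d17:-→d18:-→d19:-→d20:H0→d21:-→d22:-→d23:-→d24:-→d25:-→d26:-→d27:-→d28:-→d29:-→d30:-→d31:H1→d32:H2 -> H2
  + 0.0.0.0/0 (H4) depth=0
  + 232.0.98.72/29 (H2) depth=29
  + 232.0.96.0/20 (H5) depth=20
  + 0.0.0.0/0 (H3) depth=0
  + 128.0.0.0/3 (H6) depth=3
  lookup 153.222.37.14: bits 100110011101111000100101 walk d0:H3→d1:-→d2:-→d3:H6→d4:-→d5:-→d6:-→d7:-→d8:-→d9:-→d10:-→d11:H3→d12:H1→d13:-→d14:-→d15:-→d16:H3→d17:-→d18:-→d19:-→d20:H3→d21:-→d22:-→d23:-→d24:H2 -> H2
  lookup 153.222.37.176: bits 100110011101111000100101101100 walk d0:H3→d1:-→d2:-→d3:H6→d4:-→d5:-→d6:-→d7:-→d8:-→d9:-→d10:-→d11:H3→d12:H1→d13:-→d14:-→d15:-→d16:H3→d17:-→d18:-→d19:-→d20:H3→d21:-→d22:-→d23:-→d24:H2→d25:-→d26:-→d27:-→d28:-→d29:-→d30:H2 -> H2
  + 153.222.0.0/16 (H5) depth=16
  lookup 153.222.32.75: bits 100110011101111000100 walk d0:H3→d1:-→d2:-→d3:H6→d4:-→d5:-→d6:-→d7:-→d8:-→d9:-→d10:-→d11:H3→d12:H1→d13:-→d14:-→d15:-→d16:H5→d17:-→d18:-→d19:-→d20:H3→d21:- -> H3
  + 0.0.0.0/0 (H5) depth=0

== LOOKUPS ==
["H3","H3","H3","H3","H2","H3","H2","H2","H3","H0","H2","H3","H3","H1","H2","H2","H2","H3"]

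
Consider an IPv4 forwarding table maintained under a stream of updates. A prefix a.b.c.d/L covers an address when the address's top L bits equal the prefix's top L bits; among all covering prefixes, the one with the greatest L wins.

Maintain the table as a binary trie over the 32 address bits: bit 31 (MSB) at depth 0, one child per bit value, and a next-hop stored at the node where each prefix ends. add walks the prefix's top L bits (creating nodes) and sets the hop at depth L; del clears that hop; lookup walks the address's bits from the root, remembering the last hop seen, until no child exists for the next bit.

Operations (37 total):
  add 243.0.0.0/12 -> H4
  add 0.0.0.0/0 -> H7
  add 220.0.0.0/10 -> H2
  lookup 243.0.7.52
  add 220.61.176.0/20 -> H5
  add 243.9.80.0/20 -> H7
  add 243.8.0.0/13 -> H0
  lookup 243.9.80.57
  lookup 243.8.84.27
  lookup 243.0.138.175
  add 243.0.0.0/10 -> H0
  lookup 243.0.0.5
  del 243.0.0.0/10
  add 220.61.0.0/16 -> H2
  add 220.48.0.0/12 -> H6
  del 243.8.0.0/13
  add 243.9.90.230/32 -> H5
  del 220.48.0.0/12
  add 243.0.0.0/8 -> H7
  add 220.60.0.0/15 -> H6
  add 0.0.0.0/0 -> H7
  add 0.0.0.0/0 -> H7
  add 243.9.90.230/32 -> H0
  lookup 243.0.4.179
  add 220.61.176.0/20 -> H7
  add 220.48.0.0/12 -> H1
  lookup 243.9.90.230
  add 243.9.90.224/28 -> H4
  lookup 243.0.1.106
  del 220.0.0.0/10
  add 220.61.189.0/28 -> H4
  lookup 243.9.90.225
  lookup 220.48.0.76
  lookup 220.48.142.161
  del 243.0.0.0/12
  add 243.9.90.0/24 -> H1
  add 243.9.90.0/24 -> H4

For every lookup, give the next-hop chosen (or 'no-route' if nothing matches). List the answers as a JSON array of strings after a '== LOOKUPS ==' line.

Apply in order:
  + 243.0.0.0/12 (H4) depth=12
  + 0.0.0.0/0 (H7) depth=0
  + 220.0.0.0/10 (H2) depth=10
  lookup 243.0.7.52: bits 111100110000 walk d0:H7→d1:-→d2:-→d3:-→d4:-→d5:-→d6:-→d7:-→d8:-→d9:-→d10:-→d11:-→d12:H4 -> H4
  + 220.61.176.0/20 (H5) depth=20
  + 243.9.80.0/20 (H7) depth=20
  + 243.8.0.0/13 (H0) depth=13
  lookup 243.9.80.57: bits 11110011000010010101 walk d0:H7→d1:-→d2:-→d3:-→d4:-→d5:-→d6:-→d7:-→d8:-→d9:-→d10:-→d11:-→d12:H4→d13:H0→d14:-→d15:-→d16:-→d17:-→d18:-→d19:-→d20:H7 -> H7
  lookup 243.8.84.27: bits 111100110000100 walk d0:H7→d1:-→d2:-→d3:-→d4:-→d5:-→d6:-→d7:-→d8:-→d9:-→d10:-→d11:-→d12:H4→d13:H0→d14:-→d15:- -> H0
  lookup 243.0.138.175: bits 111100110000 walk d0:H7→d1:-→d2:-→d3:-→d4:-→d5:-→d6:-→d7:-→d8:-→d9:-→d10:-→d11:-→d12:H4 -> H4
  + 243.0.0.0/10 (H0) depth=10
  lookup 243.0.0.5: bits 111100110000 walk d0:H7→d1:-→d2:-→d3:-→d4:-→d5:-→d6:-→d7:-→d8:-→d9:-→d10:H0→d11:-→d12:H4 -> H4
  - 243.0.0.0/10 clear@10
  + 220.61.0.0/16 (H2) depth=16
  + 220.48.0.0/12 (H6) depth=12
  - 243.8.0.0/13 clear@13
  + 243.9.90.230/32 (H5) depth=32
  - 220.48.0.0/12 clear@12
  + 243.0.0.0/8 (H7) depth=8
  + 220.60.0.0/15 (H6) depth=15
  + 0.0.0.0/0 (H7) depth=0
  + 0.0.0.0/0 (H7) depth=0
  + 243.9.90.230/32 (H0) depth=32
  lookup 243.0.4.179: bits 111100110000 walk d0:H7→d1:-→d2:-→d3:-→d4:-→d5:-→d6:-→d7:-→d8:H7→d9:-→d10:-→d11:-→d12:H4 -> H4
  + 220.61.176.0/20 (H7) depth=20
  + 220.48.0.0/12 (H1) depth=12
  lookup 243.9.90.230: bits 11110011000010010101101011100110 walk d0:H7→d1:-→d2:-→d3:-→d4:-→d5:-→d6:-→d7:-→d8:H7→d9:-→d10:-→d11:-→d12:H4→d13:-→d14:-→d15:-→d16:-→d17:-→d18:-→d19:-→d20:H7→d21:-→d22:-→d23:-→d24:-→d25:-→d26:-→d27:-→d28:-→d29:-→d30:-→d31:-→d32:H0 -> H0
  + 243.9.90.224/28 (H4) depth=28
  lookup 243.0.1.106: bits 111100110000 walk d0:H7→d1:-→d2:-→d3:-→d4:-→d5:-→d6:-→d7:-→d8:H7→d9:-→d10:-→d11:-→d12:H4 -> H4
  - 220.0.0.0/10 clear@10
  + 220.61.189.0/28 (H4) depth=28
  lookup 243.9.90.225: bits 11110011000010010101101011100 walk d0:H7→d1:-→d2:-→d3:-→d4:-→d5:-→d6:-→d7:-→d8:H7→d9:-→d10:-→d11:-→d12:H4→d13:-→d14:-→d15:-→d16:-→d17:-→d18:-→d19:-→d20:H7→d21:-→d22:-→d23:-→d24:-→d25:-→d26:-→d27:-→d28:H4→d29:- -> H4
  lookup 220.48.0.76: bits 110111000011 walk d0:H7→d1:-→d2:-→d3:-→d4:-→d5:-→d6:-→d7:-→d8:-→d9:-→d10:-→d11:-→d12:H1 -> H1
  lookup 220.48.142.161: bits 110111000011 walk d0:H7→d1:-→d2:-→d3:-→d4:-→d5:-→d6:-→d7:-→d8:-→d9:-→d10:-→d11:-→d12:H1 -> H1
  - 243.0.0.0/12 clear@12
  + 243.9.90.0/24 (H1) depth=24
  + 243.9.90.0/24 (H4) depth=24

== LOOKUPS ==
["H4","H7","H0","H4","H4","H4","H0","H4","H4","H1","H1"]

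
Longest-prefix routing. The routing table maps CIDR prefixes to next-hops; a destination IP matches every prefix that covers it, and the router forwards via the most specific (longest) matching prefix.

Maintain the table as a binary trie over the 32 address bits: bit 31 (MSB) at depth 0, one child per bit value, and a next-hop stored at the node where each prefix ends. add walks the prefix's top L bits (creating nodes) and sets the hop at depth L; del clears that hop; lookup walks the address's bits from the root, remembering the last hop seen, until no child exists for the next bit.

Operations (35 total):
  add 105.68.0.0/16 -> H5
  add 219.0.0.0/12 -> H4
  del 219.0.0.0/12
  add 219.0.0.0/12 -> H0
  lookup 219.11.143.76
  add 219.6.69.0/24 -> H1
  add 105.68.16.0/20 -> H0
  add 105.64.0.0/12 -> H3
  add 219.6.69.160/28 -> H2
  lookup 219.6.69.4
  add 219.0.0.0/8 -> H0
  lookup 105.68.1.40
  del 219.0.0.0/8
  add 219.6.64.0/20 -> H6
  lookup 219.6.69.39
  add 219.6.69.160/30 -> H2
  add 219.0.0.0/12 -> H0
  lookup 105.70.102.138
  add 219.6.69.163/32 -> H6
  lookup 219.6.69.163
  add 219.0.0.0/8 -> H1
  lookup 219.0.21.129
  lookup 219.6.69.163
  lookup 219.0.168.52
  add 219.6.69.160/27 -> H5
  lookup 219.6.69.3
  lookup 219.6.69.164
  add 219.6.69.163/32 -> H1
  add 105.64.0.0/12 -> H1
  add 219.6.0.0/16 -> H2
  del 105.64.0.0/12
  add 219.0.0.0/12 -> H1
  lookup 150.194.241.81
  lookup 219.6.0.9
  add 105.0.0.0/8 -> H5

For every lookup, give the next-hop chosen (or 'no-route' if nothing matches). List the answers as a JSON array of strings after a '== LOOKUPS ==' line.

Trace:
  + 105.68.0.0/16 (H5) depth=16
  + 219.0.0.0/12 (H4) depth=12
  - 219.0.0.0/12 clear@12
  + 219.0.0.0/12 (H0) depth=12
  Q 219.11.143.76: descend 110110110000 ; hops seen [H0] ; pick H0
  + 219.6.69.0/24 (H1) depth=24
  + 105.68.16.0/20 (H0) depth=20
  + 105.64.0.0/12 (H3) depth=12
  + 219.6.69.160/28 (H2) depth=28
  Q 219.6.69.4: descend 110110110000011001000101 ; hops seen [H0,H1] ; pick H1
  + 219.0.0.0/8 (H0) depth=8
  Q 105.68.1.40: descend 0110100101000100000 ; hops seen [H3,H5] ; pick H5
  - 219.0.0.0/8 clear@8
  + 219.6.64.0/20 (H6) depth=20
  Q 219.6.69.39: descend 110110110000011001000101 ; hops seen [H0,H6,H1] ; pick H1
  + 219.6.69.160/30 (H2) depth=30
  + 219.0.0.0/12 (H0) depth=12
  Q 105.70.102.138: descend 01101001010001 ; hops seen [H3] ; pick H3
  + 219.6.69.163/32 (H6) depth=32
  Q 219.6.69.163: descend 11011011000001100100010110100011 ; hops seen [H0,H6,H1,H2,H2,H6] ; pick H6
  + 219.0.0.0/8 (H1) depth=8
  Q 219.0.21.129: descend 1101101100000 ; hops seen [H1,H0] ; pick H0
  Q 219.6.69.163: descend 11011011000001100100010110100011 ; hops seen [H1,H0,H6,H1,H2,H2,H6] ; pick H6
  Q 219.0.168.52: descend 1101101100000 ; hops seen [H1,H0] ; pick H0
  + 219.6.69.160/27 (H5) depth=27
  Q 219.6.69.3: descend 110110110000011001000101 ; hops seen [H1,H0,H6,H1] ; pick H1
  Q 219.6.69.164: descend 11011011000001100100010110100 ; hops seen [H1,H0,H6,H1,H5,H2] ; pick H2
  + 219.6.69.163/32 (H1) depth=32
  + 105.64.0.0/12 (H1) depth=12
  + 219.6.0.0/16 (H2) depth=16
  - 105.64.0.0/12 clear@12
  + 219.0.0.0/12 (H1) depth=12
  Q 150.194.241.81: descend 1 ; hops seen [∅] ; pick no-route
  Q 219.6.0.9: descend 11011011000001100 ; hops seen [H1,H1,H2] ; pick H2
  + 105.0.0.0/8 (H5) depth=8

== LOOKUPS ==
["H0","H1","H5","H1","H3","H6","H0","H6","H0","H1","H2","no-route","H2"]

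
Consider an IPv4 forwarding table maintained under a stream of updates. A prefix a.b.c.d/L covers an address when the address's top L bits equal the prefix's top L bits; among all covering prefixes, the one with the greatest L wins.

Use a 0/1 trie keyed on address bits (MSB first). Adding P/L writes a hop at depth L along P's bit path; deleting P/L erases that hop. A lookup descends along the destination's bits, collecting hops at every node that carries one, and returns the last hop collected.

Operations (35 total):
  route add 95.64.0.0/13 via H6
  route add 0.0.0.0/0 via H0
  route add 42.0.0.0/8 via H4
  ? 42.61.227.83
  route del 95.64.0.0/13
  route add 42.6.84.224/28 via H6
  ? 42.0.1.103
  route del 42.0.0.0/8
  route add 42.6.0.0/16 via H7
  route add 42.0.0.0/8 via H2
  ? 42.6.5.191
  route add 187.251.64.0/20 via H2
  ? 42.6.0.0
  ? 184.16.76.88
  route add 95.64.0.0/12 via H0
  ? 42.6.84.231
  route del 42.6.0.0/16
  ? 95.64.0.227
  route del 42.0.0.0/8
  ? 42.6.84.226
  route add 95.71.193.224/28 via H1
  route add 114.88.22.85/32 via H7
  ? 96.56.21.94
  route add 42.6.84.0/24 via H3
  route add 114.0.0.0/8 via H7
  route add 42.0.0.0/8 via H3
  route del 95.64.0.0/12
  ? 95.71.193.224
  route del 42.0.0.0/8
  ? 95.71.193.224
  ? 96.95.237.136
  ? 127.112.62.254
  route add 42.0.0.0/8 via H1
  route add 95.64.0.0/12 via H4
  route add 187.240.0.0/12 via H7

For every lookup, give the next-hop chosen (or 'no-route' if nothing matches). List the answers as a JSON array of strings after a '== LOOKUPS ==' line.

Apply in order:
  + 95.64.0.0/13 (H6) depth=13
  + 0.0.0.0/0 (H0) depth=0
  + 42.0.0.0/8 (H4) depth=8
  lookup 42.61.227.83: bits 00101010 walk d0:H0→d1:-→d2:-→d3:-→d4:-→d5:-→d6:-→d7:-→d8:H4 -> H4
  - 95.64.0.0/13 clear@13
  + 42.6.84.224/28 (H6) depth=28
  lookup 42.0.1.103: bits 0010101000000 walk d0:H0→d1:-→d2:-→d3:-→d4:-→d5:-→d6:-→d7:-→d8:H4→d9:-→d10:-→d11:-→d12:-→d13:- -> H4
  - 42.0.0.0/8 clear@8
  + 42.6.0.0/16 (H7) depth=16
  + 42.0.0.0/8 (H2) depth=8
  lookup 42.6.5.191: bits 00101010000001100 walk d0:H0→d1:-→d2:-→d3:-→d4:-→d5:-→d6:-→d7:-→d8:H2→d9:-→d10:-→d11:-→d12:-→d13:-→d14:-→d15:-→d16:H7→d17:- -> H7
  + 187.251.64.0/20 (H2) depth=20
  lookup 42.6.0.0: bits 00101010000001100 walk d0:H0→d1:-→d2:-→d3:-→d4:-→d5:-→d6:-→d7:-→d8:H2→d9:-→d10:-→d11:-→d12:-→d13:-→d14:-→d15:-→d16:H7→d17:- -> H7
  lookup 184.16.76.88: bits 101110 walk d0:H0→d1:-→d2:-→d3:-→d4:-→d5:-→d6:- -> H0
  + 95.64.0.0/12 (H0) depth=12
  lookup 42.6.84.231: bits 0010101000000110010101001110 walk d0:H0→d1:-→d2:-→d3:-→d4:-→d5:-→d6:-→d7:-→d8:H2→d9:-→d10:-→d11:-→d12:-→d13:-→d14:-→d15:-→d16:H7→d17:-→d18:-→d19:-→d20:-→d21:-→d22:-→d23:-→d24:-→d25:-→d26:-→d27:-→d28:H6 -> H6
  - 42.6.0.0/16 clear@16
  lookup 95.64.0.227: bits 0101111101000 walk d0:H0→d1:-→d2:-→d3:-→d4:-→d5:-→d6:-→d7:-→d8:-→d9:-→d10:-→d11:-→d12:H0→d13:- -> H0
  - 42.0.0.0/8 clear@8
  lookup 42.6.84.226: bits 0010101000000110010101001110 walk d0:H0→d1:-→d2:-→d3:-→d4:-→d5:-→d6:-→d7:-→d8:-→d9:-→d10:-→d11:-→d12:-→d13:-→d14:-→d15:-→d16:-→d17:-→d18:-→d19:-→d20:-→d21:-→d22:-→d23:-→d24:-→d25:-→d26:-→d27:-→d28:H6 -> H6
  + 95.71.193.224/28 (H1) depth=28
  + 114.88.22.85/32 (H7) depth=32
  lookup 96.56.21.94: bits 011 walk d0:H0→d1:-→d2:-→d3:- -> H0
  + 42.6.84.0/24 (H3) depth=24
  + 114.0.0.0/8 (H7) depth=8
  + 42.0.0.0/8 (H3) depth=8
  - 95.64.0.0/12 clear@12
  lookup 95.71.193.224: bits 0101111101000111110000011110 walk d0:H0→d1:-→d2:-→d3:-→d4:-→d5:-→d6:-→d7:-→d8:-→d9:-→d10:-→d11:-→d12:-→d13:-→d14:-→d15:-→d16:-→d17:-→d18:-→d19:-→d20:-→d21:-→d22:-→d23:-→d24:-→d25:-→d26:-→d27:-→d28:H1 -> H1
  - 42.0.0.0/8 clear@8
  lookup 95.71.193.224: bits 0101111101000111110000011110 walk d0:H0→d1:-→d2:-→d3:-→d4:-→d5:-→d6:-→d7:-→d8:-→d9:-→d10:-→d11:-→d12:-→d13:-→d14:-→d15:-→d16:-→d17:-→d18:-→d19:-→d20:-→d21:-→d22:-→d23:-→d24:-→d25:-→d26:-→d27:-→d28:H1 -> H1
  lookup 96.95.237.136: bits 011 walk d0:H0→d1:-→d2:-→d3:- -> H0
  lookup 127.112.62.254: bits 0111 walk d0:H0→d1:-→d2:-→d3:-→d4:- -> H0
  + 42.0.0.0/8 (H1) depth=8
  + 95.64.0.0/12 (H4) depth=12
  + 187.240.0.0/12 (H7) depth=12

== LOOKUPS ==
["H4","H4","H7","H7","H0","H6","H0","H6","H0","H1","H1","H0","H0"]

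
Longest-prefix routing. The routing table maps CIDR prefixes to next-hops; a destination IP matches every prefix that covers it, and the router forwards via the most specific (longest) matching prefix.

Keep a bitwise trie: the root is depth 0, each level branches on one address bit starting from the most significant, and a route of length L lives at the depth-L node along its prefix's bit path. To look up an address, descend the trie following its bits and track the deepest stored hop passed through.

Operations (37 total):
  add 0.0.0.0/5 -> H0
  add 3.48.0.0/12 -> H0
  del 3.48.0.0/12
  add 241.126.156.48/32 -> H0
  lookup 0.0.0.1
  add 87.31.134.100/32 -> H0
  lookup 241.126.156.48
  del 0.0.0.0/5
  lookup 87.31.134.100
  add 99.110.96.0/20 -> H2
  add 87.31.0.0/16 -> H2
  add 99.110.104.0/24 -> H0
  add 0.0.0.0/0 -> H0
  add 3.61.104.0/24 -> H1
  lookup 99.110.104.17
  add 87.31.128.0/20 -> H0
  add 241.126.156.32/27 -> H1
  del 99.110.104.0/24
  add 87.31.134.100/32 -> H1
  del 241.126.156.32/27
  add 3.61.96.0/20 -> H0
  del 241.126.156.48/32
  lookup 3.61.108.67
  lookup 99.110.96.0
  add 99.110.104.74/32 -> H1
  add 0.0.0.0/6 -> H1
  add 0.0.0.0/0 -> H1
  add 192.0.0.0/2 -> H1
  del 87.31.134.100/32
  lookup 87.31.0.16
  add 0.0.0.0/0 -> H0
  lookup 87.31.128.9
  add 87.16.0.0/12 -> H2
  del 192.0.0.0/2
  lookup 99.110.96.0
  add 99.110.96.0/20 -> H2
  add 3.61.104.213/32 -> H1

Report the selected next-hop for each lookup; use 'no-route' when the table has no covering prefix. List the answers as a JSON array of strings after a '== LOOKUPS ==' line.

Trace:
  add 0.0.0.0/5 -> H0 at depth 5
  add 3.48.0.0/12 -> H0 at depth 12
  - 3.48.0.0/12 clear@12
  add 241.126.156.48/32 -> H0 at depth 32
  Q 0.0.0.1: descend 000000 ; hops seen [H0] ; pick H0
  add 87.31.134.100/32 -> H0 at depth 32
  Q 241.126.156.48: descend 11110001011111101001110000110000 ; hops seen [H0] ; pick H0
  - 0.0.0.0/5 clear@5
  Q 87.31.134.100: descend 01010111000111111000011001100100 ; hops seen [H0] ; pick H0
  add 99.110.96.0/20 -> H2 at depth 20
  add 87.31.0.0/16 -> H2 at depth 16
  add 99.110.104.0/24 -> H0 at depth 24
  add 0.0.0.0/0 -> H0 at depth 0
  add 3.61.104.0/24 -> H1 at depth 24
  Q 99.110.104.17: descend 011000110110111001101000 ; hops seen [H0,H2,H0] ; pick H0
  add 87.31.128.0/20 -> H0 at depth 20
  add 241.126.156.32/27 -> H1 at depth 27
  - 99.110.104.0/24 clear@24
  add 87.31.134.100/32 -> H1 at depth 32
  - 241.126.156.32/27 clear@27
  add 3.61.96.0/20 -> H0 at depth 20
  - 241.126.156.48/32 clear@32
  Q 3.61.108.67: descend 000000110011110101101 ; hops seen [H0,H0] ; pick H0
  Q 99.110.96.0: descend 01100011011011100110 ; hops seen [H0,H2] ; pick H2
  add 99.110.104.74/32 -> H1 at depth 32
  add 0.0.0.0/6 -> H1 at depth 6
  add 0.0.0.0/0 -> H1 at depth 0
  add 192.0.0.0/2 -> H1 at depth 2
  - 87.31.134.100/32 clear@32
  Q 87.31.0.16: descend 0101011100011111 ; hops seen [H1,H2] ; pick H2
  add 0.0.0.0/0 -> H0 at depth 0
  Q 87.31.128.9: descend 010101110001111110000 ; hops seen [H0,H2,H0] ; pick H0
  add 87.16.0.0/12 -> H2 at depth 12
  - 192.0.0.0/2 clear@2
  Q 99.110.96.0: descend 01100011011011100110 ; hops seen [H0,H2] ; pick H2
  add 99.110.96.0/20 -> H2 at depth 20
  add 3.61.104.213/32 -> H1 at depth 32

== LOOKUPS ==
["H0","H0","H0","H0","H0","H2","H2","H0","H2"]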